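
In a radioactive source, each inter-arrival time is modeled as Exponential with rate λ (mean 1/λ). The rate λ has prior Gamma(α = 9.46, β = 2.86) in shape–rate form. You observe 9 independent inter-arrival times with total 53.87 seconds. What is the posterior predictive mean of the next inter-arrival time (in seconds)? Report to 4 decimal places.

With a Gamma(shape α, rate β) prior on the exponential rate λ, the posterior after n observations with total T = Σxᵢ is Gamma(α+n, β+T).
Posterior: Gamma(9.46+9, 2.86+53.87) = Gamma(18.46, 56.73).
The predictive distribution for the next observation is Lomax; its mean is β/(α−1) = 56.73/17.46 = 3.2491.

3.2491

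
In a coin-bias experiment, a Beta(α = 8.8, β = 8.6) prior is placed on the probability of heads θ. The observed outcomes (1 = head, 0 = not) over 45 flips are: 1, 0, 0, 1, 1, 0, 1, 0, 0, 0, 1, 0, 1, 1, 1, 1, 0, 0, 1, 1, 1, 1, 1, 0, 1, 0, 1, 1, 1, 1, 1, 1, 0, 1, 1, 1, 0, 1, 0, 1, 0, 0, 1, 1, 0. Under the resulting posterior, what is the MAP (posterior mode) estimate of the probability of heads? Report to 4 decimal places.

The Beta prior is conjugate to a Binomial/Bernoulli likelihood; the update adds successes to α and failures to β.
Posterior: Beta(α+k, β+n−k) = Beta(8.8+28, 8.6+17) = Beta(36.8, 25.6).
Mode of Beta(a,b) for a,b>1 is (a−1)/(a+b−2) = 35.8/60.4 = 0.5927.

0.5927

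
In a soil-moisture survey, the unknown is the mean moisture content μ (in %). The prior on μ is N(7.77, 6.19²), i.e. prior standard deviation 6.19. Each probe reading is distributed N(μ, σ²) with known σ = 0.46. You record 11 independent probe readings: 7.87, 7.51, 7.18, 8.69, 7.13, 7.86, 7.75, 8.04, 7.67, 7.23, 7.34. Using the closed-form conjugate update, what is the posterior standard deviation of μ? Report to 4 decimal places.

0.1387

For Normal data with known variance σ², a Normal(μ₀, σ₀²) prior on μ is conjugate. Posterior precision = 1/σ₀² + n/σ²; posterior mean is the precision-weighted average of μ₀ and x̄.
σ₀² = 6.19² = 38.3161, σ² = 0.46² = 0.2116; σ² + n·σ₀² = 0.2116 + 11·38.3161 = 421.6887.
Posterior precision = 1/σ₀² + n/σ² = 1/38.3161 + 11/0.2116 = (σ² + n·σ₀²)/(σ₀²σ²) = 421.6887/(38.3161·0.2116); posterior variance σₙ² = σ₀²σ²/(σ² + n·σ₀²) = 38.3161·0.2116/421.6887 = 0.019227.
Posterior SD = √σₙ² = √(38.3161·0.2116/421.6887) = 0.1387.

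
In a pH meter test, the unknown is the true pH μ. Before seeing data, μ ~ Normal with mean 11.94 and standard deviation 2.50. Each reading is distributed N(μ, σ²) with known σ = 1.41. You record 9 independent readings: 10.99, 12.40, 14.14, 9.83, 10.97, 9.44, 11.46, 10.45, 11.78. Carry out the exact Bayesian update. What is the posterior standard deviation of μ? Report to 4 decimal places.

For Normal data with known variance σ², a Normal(μ₀, σ₀²) prior on μ is conjugate. Posterior precision = 1/σ₀² + n/σ²; posterior mean is the precision-weighted average of μ₀ and x̄.
σ₀² = 2.50² = 6.25, σ² = 1.41² = 1.9881; σ² + n·σ₀² = 1.9881 + 9·6.25 = 58.2381.
Posterior precision = 1/σ₀² + n/σ² = 1/6.25 + 9/1.9881 = (σ² + n·σ₀²)/(σ₀²σ²) = 58.2381/(6.25·1.9881); posterior variance σₙ² = σ₀²σ²/(σ² + n·σ₀²) = 6.25·1.9881/58.2381 = 0.213359.
Posterior SD = √σₙ² = √(6.25·1.9881/58.2381) = 0.4619.

0.4619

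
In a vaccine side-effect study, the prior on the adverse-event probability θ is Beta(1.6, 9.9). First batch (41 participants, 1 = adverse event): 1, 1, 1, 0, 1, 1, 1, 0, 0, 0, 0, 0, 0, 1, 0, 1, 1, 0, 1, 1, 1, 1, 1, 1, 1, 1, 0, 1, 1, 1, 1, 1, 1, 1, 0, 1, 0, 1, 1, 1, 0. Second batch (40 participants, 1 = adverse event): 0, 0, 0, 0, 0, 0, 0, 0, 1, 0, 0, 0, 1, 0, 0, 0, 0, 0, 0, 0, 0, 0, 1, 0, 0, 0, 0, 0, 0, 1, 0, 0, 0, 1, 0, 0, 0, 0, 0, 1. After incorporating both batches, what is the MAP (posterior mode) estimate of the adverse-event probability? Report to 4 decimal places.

The Beta prior is conjugate to a Binomial/Bernoulli likelihood; the update adds successes to α and failures to β.
After batch 1: Beta(1.6+28, 9.9+13) = Beta(29.6, 22.9).
After batch 2: Beta(29.6+6, 22.9+34) = Beta(35.6, 56.9).
Mode of Beta(a,b) for a,b>1 is (a−1)/(a+b−2) = 34.6/90.5 = 0.3823.

0.3823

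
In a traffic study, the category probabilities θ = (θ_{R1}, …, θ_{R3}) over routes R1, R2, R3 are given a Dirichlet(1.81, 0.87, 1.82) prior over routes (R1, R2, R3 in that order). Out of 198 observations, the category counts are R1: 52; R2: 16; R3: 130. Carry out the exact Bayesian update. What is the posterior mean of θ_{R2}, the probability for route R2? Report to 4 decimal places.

0.0833

The Dirichlet prior is conjugate to the Multinomial likelihood: each posterior αⱼ = prior αⱼ + observed count nⱼ.
Posterior concentration: (53.81, 16.87, 131.82), total = 202.50.
E[θ_{R2}|data] = α_{R2}/Σα = 16.87/202.50 = 0.0833.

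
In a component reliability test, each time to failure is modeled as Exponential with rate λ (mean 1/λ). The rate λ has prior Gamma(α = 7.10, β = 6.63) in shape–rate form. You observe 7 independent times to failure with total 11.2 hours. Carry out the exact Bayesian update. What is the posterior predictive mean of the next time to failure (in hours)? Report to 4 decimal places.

1.3611

With a Gamma(shape α, rate β) prior on the exponential rate λ, the posterior after n observations with total T = Σxᵢ is Gamma(α+n, β+T).
Posterior: Gamma(7.10+7, 6.63+11.2) = Gamma(14.10, 17.83).
The predictive distribution for the next observation is Lomax; its mean is β/(α−1) = 17.83/13.10 = 1.3611.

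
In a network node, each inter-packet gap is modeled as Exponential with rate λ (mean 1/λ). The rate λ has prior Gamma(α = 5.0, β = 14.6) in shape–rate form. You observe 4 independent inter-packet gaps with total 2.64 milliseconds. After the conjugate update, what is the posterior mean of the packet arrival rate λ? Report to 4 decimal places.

0.5220

With a Gamma(shape α, rate β) prior on the exponential rate λ, the posterior after n observations with total T = Σxᵢ is Gamma(α+n, β+T).
Posterior: Gamma(5.0+4, 14.6+2.64) = Gamma(9.0, 17.24).
Posterior mean of λ = α/β = 9.0/17.24 = 0.5220.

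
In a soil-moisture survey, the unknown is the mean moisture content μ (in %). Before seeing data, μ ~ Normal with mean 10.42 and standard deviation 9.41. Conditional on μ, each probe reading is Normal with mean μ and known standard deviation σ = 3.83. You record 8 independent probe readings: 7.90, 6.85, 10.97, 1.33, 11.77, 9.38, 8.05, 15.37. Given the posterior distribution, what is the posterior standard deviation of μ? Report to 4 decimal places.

For Normal data with known variance σ², a Normal(μ₀, σ₀²) prior on μ is conjugate. Posterior precision = 1/σ₀² + n/σ²; posterior mean is the precision-weighted average of μ₀ and x̄.
σ₀² = 9.41² = 88.5481, σ² = 3.83² = 14.6689; σ² + n·σ₀² = 14.6689 + 8·88.5481 = 723.0537.
Posterior precision = 1/σ₀² + n/σ² = 1/88.5481 + 8/14.6689 = (σ² + n·σ₀²)/(σ₀²σ²) = 723.0537/(88.5481·14.6689); posterior variance σₙ² = σ₀²σ²/(σ² + n·σ₀²) = 88.5481·14.6689/723.0537 = 1.796413.
Posterior SD = √σₙ² = √(88.5481·14.6689/723.0537) = 1.3403.

1.3403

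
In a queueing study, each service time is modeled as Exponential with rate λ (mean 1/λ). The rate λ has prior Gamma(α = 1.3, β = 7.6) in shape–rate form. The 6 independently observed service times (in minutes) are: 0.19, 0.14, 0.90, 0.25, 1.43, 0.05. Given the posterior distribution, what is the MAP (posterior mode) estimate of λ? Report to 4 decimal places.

With a Gamma(shape α, rate β) prior on the exponential rate λ, the posterior after n observations with total T = Σxᵢ is Gamma(α+n, β+T).
Sum of observations T = 2.96 minutes; n = 6.
Posterior: Gamma(1.3+6, 7.6+2.96) = Gamma(7.3, 10.56).
Mode = (α−1)/β = 0.5966.

0.5966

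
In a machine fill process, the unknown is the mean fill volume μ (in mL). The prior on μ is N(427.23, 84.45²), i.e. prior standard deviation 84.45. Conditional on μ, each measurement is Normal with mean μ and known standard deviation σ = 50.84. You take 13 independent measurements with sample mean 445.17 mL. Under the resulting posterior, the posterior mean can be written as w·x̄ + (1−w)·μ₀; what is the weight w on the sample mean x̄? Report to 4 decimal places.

0.9729

For Normal data with known variance σ², a Normal(μ₀, σ₀²) prior on μ is conjugate. Posterior precision = 1/σ₀² + n/σ²; posterior mean is the precision-weighted average of μ₀ and x̄.
σ₀² = 84.45² = 7131.8025, σ² = 50.84² = 2584.7056. Prior precision 1/σ₀² = 1/7131.8025; data precision n/σ² = 13/2584.7056.
w = (n/σ²)/(1/σ₀² + n/σ²) = n·σ₀²/(σ² + n·σ₀²) = 13·7131.8025/(2584.7056 + 13·7131.8025) = 92713.4325/95298.1381 = 0.9729.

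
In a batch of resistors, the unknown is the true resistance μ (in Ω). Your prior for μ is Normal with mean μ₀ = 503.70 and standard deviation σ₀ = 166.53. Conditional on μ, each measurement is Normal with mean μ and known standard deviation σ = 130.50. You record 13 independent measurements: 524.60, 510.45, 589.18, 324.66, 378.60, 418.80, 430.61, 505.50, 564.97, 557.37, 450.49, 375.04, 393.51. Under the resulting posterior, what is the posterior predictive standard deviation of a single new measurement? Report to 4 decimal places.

For Normal data with known variance σ², a Normal(μ₀, σ₀²) prior on μ is conjugate. Posterior precision = 1/σ₀² + n/σ²; posterior mean is the precision-weighted average of μ₀ and x̄.
σ₀² = 166.53² = 27732.2409, σ² = 130.50² = 17030.25; σ² + n·σ₀² = 17030.25 + 13·27732.2409 = 377549.3817.
Posterior precision = 1/σ₀² + n/σ² = 1/27732.2409 + 13/17030.25 = (σ² + n·σ₀²)/(σ₀²σ²) = 377549.3817/(27732.2409·17030.25); posterior variance σₙ² = σ₀²σ²/(σ² + n·σ₀²) = 27732.2409·17030.25/377549.3817 = 1250.927742.
Predictive variance for one new observation = σₙ² + σ² = 27732.2409·17030.25/377549.3817 + 17030.25 = σ²·(σ₀² + 377549.3817)/377549.3817 = 17030.25·405281.6226/377549.3817 = 18281.177742; SD = √(17030.25·405281.6226/377549.3817) = 135.2079.

135.2079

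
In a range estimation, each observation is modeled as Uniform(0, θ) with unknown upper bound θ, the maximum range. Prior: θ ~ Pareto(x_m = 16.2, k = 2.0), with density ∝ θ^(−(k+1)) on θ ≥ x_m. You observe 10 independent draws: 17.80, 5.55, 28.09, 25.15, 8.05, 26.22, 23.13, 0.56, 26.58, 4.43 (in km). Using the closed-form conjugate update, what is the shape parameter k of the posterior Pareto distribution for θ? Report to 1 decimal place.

12.0

A Pareto(scale x_m, shape k) prior on the upper bound θ of Uniform(0, θ) is conjugate: posterior is Pareto(max(x_m, max xᵢ), k + n).
Sample maximum = 28.09; prior scale x_m = 16.2 → posterior scale = max = 28.09.
Posterior shape = 2.0 + 10 = 12.0.
Posterior shape k = 12.0.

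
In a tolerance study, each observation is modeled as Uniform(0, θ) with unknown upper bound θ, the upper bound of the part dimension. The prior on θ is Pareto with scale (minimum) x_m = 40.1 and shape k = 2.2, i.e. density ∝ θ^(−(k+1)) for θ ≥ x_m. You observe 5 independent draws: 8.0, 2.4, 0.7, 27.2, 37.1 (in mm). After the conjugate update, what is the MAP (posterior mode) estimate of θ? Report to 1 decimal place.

A Pareto(scale x_m, shape k) prior on the upper bound θ of Uniform(0, θ) is conjugate: posterior is Pareto(max(x_m, max xᵢ), k + n).
Sample maximum = 37.1; prior scale x_m = 40.1 → posterior scale = max = 40.1.
Posterior shape = 2.2 + 5 = 7.2.
The Pareto density is decreasing on [x_m, ∞), so the mode is x_m = 40.1.

40.1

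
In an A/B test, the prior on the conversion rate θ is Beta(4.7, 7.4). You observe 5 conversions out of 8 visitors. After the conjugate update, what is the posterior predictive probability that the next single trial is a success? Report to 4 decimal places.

The Beta prior is conjugate to a Binomial/Bernoulli likelihood; the update adds successes to α and failures to β.
Posterior: Beta(α+k, β+n−k) = Beta(4.7+5, 7.4+3) = Beta(9.7, 10.4).
For a single future Bernoulli trial, P(success | data) = α/(α+β) = 0.4826.

0.4826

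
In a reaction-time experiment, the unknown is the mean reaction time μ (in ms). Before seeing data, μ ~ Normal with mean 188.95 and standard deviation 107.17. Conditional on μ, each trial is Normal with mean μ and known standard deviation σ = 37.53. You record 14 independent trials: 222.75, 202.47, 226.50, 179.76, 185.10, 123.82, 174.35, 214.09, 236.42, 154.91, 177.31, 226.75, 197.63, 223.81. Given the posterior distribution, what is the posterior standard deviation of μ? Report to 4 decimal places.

For Normal data with known variance σ², a Normal(μ₀, σ₀²) prior on μ is conjugate. Posterior precision = 1/σ₀² + n/σ²; posterior mean is the precision-weighted average of μ₀ and x̄.
σ₀² = 107.17² = 11485.4089, σ² = 37.53² = 1408.5009; σ² + n·σ₀² = 1408.5009 + 14·11485.4089 = 162204.2255.
Posterior precision = 1/σ₀² + n/σ² = 1/11485.4089 + 14/1408.5009 = (σ² + n·σ₀²)/(σ₀²σ²) = 162204.2255/(11485.4089·1408.5009); posterior variance σₙ² = σ₀²σ²/(σ² + n·σ₀²) = 11485.4089·1408.5009/162204.2255 = 99.733584.
Posterior SD = √σₙ² = √(11485.4089·1408.5009/162204.2255) = 9.9867.

9.9867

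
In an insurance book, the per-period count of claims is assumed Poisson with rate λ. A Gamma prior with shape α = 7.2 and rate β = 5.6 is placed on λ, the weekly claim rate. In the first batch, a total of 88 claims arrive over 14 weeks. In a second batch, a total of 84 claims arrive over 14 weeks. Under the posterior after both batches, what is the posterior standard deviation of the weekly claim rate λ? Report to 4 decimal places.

0.3984

With a Gamma(shape α, rate β) prior, the Poisson likelihood is conjugate: the posterior is Gamma(α + ΣXᵢ, β + n).
After batch 1: Gamma(α+S, β+n) = Gamma(7.2+88, 5.6+14) = Gamma(95.2, 19.6).
After batch 2: Gamma(α+S, β+n) = Gamma(95.2+84, 19.6+14) = Gamma(179.2, 33.6).
SD = √α/β = √179.2/33.6 = 0.3984.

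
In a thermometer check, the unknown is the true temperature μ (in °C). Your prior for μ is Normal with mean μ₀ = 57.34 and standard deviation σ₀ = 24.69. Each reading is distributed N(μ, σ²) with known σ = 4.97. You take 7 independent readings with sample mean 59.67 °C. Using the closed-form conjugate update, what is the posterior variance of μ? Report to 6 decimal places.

For Normal data with known variance σ², a Normal(μ₀, σ₀²) prior on μ is conjugate. Posterior precision = 1/σ₀² + n/σ²; posterior mean is the precision-weighted average of μ₀ and x̄.
σ₀² = 24.69² = 609.5961, σ² = 4.97² = 24.7009; σ² + n·σ₀² = 24.7009 + 7·609.5961 = 4291.8736.
Posterior precision = 1/σ₀² + n/σ² = 1/609.5961 + 7/24.7009 = (σ² + n·σ₀²)/(σ₀²σ²) = 4291.8736/(609.5961·24.7009); posterior variance σₙ² = σ₀²σ²/(σ² + n·σ₀²) = 609.5961·24.7009/4291.8736 = 3.508391.

3.508391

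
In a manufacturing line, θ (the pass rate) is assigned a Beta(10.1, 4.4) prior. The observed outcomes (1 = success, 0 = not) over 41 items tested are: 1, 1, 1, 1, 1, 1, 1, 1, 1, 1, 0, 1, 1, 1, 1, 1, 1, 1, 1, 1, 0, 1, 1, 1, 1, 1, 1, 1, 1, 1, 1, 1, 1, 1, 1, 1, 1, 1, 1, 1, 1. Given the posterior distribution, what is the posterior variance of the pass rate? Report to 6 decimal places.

0.001806

The Beta prior is conjugate to a Binomial/Bernoulli likelihood; the update adds successes to α and failures to β.
Posterior: Beta(α+k, β+n−k) = Beta(10.1+39, 4.4+2) = Beta(49.1, 6.4).
Var = αβ/((α+β)²(α+β+1)) = 49.1·6.4/(55.5²·56.5) = 0.001806.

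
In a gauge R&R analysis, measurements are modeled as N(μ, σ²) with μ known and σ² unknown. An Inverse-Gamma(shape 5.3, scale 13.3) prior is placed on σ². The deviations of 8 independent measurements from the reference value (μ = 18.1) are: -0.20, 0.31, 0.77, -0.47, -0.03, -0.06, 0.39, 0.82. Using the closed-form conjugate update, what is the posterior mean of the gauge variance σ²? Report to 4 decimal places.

1.7096

With known mean μ and an Inverse-Gamma(α, β) prior on σ², the Normal likelihood is conjugate: posterior is Inv-Gamma(α + n/2, β + Σ(xᵢ−μ)²/2).
Σ(xᵢ−μ)² = (-0.20)² + (0.31)² + (0.77)² + (-0.47)² + (-0.03)² + (-0.06)² + (0.39)² + (0.82)² = 1.7789.
Posterior: Inv-Gamma(5.3 + 8/2, 13.3 + 1.7789/2) = Inv-Gamma(9.30, 14.18945).
E[σ²|data] = β/(α−1) = 14.18945/8.30 = 1.7096.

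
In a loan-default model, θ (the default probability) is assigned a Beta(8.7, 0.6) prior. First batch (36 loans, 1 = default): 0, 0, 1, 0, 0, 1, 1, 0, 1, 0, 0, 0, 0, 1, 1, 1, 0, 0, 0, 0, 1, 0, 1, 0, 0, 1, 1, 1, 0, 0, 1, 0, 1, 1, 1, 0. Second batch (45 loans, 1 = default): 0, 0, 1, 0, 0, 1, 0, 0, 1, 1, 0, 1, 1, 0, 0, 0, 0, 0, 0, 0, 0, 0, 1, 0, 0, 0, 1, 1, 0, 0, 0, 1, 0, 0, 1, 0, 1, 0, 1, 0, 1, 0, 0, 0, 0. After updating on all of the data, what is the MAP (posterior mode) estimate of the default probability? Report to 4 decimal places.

0.4270

The Beta prior is conjugate to a Binomial/Bernoulli likelihood; the update adds successes to α and failures to β.
After batch 1: Beta(8.7+16, 0.6+20) = Beta(24.7, 20.6).
After batch 2: Beta(24.7+14, 20.6+31) = Beta(38.7, 51.6).
Mode of Beta(a,b) for a,b>1 is (a−1)/(a+b−2) = 37.7/88.3 = 0.4270.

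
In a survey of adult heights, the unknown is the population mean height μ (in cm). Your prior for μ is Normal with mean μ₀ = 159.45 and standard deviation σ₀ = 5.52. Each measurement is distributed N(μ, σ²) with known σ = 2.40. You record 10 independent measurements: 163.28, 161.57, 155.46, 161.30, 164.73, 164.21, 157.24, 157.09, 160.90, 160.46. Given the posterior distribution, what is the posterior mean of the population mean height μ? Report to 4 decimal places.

160.6022

For Normal data with known variance σ², a Normal(μ₀, σ₀²) prior on μ is conjugate. Posterior precision = 1/σ₀² + n/σ²; posterior mean is the precision-weighted average of μ₀ and x̄.
Σxᵢ = 163.28 + 161.57 + 155.46 + 161.30 + 164.73 + 164.21 + 157.24 + 157.09 + 160.90 + 160.46 = 1606.24, so n·x̄ = 1606.24.
σ₀² = 5.52² = 30.4704, σ² = 2.40² = 5.76; σ² + n·σ₀² = 5.76 + 10·30.4704 = 310.464.
Posterior mean = (μ₀/σ₀² + n·x̄/σ²)/(1/σ₀² + n/σ²) = (σ²·μ₀ + σ₀²·n·x̄)/(σ² + n·σ₀²) = (5.76·159.45 + 30.4704·1606.24)/310.464 = 49861.207296/310.464 = 160.6022.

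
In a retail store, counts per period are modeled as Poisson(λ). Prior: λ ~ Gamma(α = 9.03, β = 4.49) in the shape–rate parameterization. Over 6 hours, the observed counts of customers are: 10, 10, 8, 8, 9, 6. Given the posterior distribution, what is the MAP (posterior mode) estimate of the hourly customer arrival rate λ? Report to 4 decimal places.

With a Gamma(shape α, rate β) prior, the Poisson likelihood is conjugate: the posterior is Gamma(α + ΣXᵢ, β + n).
Sum of counts S = 51 over n = 6 hours.
Posterior: Gamma(α+S, β+n) = Gamma(9.03+51, 4.49+6) = Gamma(60.03, 10.49).
Mode of Gamma(α,β) for α≥1 is (α−1)/β = 59.03/10.49 = 5.6273.

5.6273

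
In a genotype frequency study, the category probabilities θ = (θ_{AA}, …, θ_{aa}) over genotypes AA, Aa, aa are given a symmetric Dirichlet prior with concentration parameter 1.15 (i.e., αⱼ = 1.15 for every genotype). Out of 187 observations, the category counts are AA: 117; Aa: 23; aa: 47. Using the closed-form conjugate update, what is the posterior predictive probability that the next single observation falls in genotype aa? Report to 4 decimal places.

0.2528

The Dirichlet prior is conjugate to the Multinomial likelihood: each posterior αⱼ = prior αⱼ + observed count nⱼ.
Posterior concentration: (118.15, 24.15, 48.15), total = 190.45.
P(next = aa | data) = α_{aa}/Σα = 0.2528.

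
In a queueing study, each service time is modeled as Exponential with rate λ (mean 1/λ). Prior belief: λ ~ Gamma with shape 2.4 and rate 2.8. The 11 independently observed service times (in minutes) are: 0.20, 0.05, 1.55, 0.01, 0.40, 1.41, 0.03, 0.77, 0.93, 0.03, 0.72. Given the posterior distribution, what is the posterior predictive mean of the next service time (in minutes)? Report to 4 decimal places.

With a Gamma(shape α, rate β) prior on the exponential rate λ, the posterior after n observations with total T = Σxᵢ is Gamma(α+n, β+T).
Sum of observations T = 6.10 minutes; n = 11.
Posterior: Gamma(2.4+11, 2.8+6.10) = Gamma(13.4, 8.90).
The predictive distribution for the next observation is Lomax; its mean is β/(α−1) = 8.90/12.4 = 0.7177.

0.7177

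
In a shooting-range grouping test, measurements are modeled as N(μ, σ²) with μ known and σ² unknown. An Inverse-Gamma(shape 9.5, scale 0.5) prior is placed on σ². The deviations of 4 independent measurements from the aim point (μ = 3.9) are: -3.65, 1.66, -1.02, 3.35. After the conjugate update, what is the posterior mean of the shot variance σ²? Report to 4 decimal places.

With known mean μ and an Inverse-Gamma(α, β) prior on σ², the Normal likelihood is conjugate: posterior is Inv-Gamma(α + n/2, β + Σ(xᵢ−μ)²/2).
Σ(xᵢ−μ)² = (-3.65)² + (1.66)² + (-1.02)² + (3.35)² = 28.3410.
Posterior: Inv-Gamma(9.5 + 4/2, 0.5 + 28.3410/2) = Inv-Gamma(11.50, 14.67050).
E[σ²|data] = β/(α−1) = 14.67050/10.50 = 1.3972.

1.3972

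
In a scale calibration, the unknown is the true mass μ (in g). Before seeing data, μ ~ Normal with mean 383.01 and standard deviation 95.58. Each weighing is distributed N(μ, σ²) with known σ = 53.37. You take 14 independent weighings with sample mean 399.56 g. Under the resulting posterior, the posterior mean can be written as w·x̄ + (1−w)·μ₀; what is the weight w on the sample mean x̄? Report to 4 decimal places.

0.9782

For Normal data with known variance σ², a Normal(μ₀, σ₀²) prior on μ is conjugate. Posterior precision = 1/σ₀² + n/σ²; posterior mean is the precision-weighted average of μ₀ and x̄.
σ₀² = 95.58² = 9135.5364, σ² = 53.37² = 2848.3569. Prior precision 1/σ₀² = 1/9135.5364; data precision n/σ² = 14/2848.3569.
w = (n/σ²)/(1/σ₀² + n/σ²) = n·σ₀²/(σ² + n·σ₀²) = 14·9135.5364/(2848.3569 + 14·9135.5364) = 127897.5096/130745.8665 = 0.9782.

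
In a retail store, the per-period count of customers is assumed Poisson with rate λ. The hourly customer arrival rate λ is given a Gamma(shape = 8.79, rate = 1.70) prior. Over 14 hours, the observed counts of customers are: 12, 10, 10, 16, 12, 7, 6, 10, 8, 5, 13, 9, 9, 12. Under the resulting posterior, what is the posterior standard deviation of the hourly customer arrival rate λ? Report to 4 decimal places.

0.7743

With a Gamma(shape α, rate β) prior, the Poisson likelihood is conjugate: the posterior is Gamma(α + ΣXᵢ, β + n).
Sum of counts S = 139 over n = 14 hours.
Posterior: Gamma(α+S, β+n) = Gamma(8.79+139, 1.70+14) = Gamma(147.79, 15.70).
SD = √α/β = √147.79/15.70 = 0.7743.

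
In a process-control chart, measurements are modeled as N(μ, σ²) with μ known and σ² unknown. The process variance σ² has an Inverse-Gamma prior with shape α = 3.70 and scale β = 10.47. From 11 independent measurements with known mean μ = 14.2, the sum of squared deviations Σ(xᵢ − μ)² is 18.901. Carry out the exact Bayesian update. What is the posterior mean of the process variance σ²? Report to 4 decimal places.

2.4293

With known mean μ and an Inverse-Gamma(α, β) prior on σ², the Normal likelihood is conjugate: posterior is Inv-Gamma(α + n/2, β + Σ(xᵢ−μ)²/2).
Posterior: Inv-Gamma(3.70 + 11/2, 10.47 + 18.901/2) = Inv-Gamma(9.20, 19.9205).
E[σ²|data] = β/(α−1) = 19.9205/8.20 = 2.4293.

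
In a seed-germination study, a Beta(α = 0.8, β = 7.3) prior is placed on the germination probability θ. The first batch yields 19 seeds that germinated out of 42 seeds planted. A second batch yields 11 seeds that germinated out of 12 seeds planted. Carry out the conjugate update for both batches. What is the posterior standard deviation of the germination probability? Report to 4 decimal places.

The Beta prior is conjugate to a Binomial/Bernoulli likelihood; the update adds successes to α and failures to β.
After batch 1: Beta(0.8+19, 7.3+23) = Beta(19.8, 30.3).
After batch 2: Beta(19.8+11, 30.3+1) = Beta(30.8, 31.3).
Var = αβ/((α+β)²(α+β+1)) = 30.8·31.3/(62.1²·63.1) = 0.00396171; SD = √0.00396171 = 0.0629.

0.0629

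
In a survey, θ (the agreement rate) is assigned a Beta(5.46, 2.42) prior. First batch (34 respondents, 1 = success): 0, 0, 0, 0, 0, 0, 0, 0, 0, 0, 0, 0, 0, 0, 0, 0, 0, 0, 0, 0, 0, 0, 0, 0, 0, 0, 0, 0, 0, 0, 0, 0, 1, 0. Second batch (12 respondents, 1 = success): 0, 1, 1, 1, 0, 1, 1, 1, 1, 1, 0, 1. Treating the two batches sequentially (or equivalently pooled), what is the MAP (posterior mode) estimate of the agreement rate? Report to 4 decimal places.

The Beta prior is conjugate to a Binomial/Bernoulli likelihood; the update adds successes to α and failures to β.
After batch 1: Beta(5.46+1, 2.42+33) = Beta(6.46, 35.42).
After batch 2: Beta(6.46+9, 35.42+3) = Beta(15.46, 38.42).
Mode of Beta(a,b) for a,b>1 is (a−1)/(a+b−2) = 14.46/51.88 = 0.2787.

0.2787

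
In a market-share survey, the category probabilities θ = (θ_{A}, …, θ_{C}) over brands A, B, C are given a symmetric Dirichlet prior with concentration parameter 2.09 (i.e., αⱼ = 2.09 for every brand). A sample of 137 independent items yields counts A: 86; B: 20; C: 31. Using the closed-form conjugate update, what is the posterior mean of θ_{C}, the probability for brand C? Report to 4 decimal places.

0.2310

The Dirichlet prior is conjugate to the Multinomial likelihood: each posterior αⱼ = prior αⱼ + observed count nⱼ.
Posterior concentration: (88.09, 22.09, 33.09), total = 143.27.
E[θ_{C}|data] = α_{C}/Σα = 33.09/143.27 = 0.2310.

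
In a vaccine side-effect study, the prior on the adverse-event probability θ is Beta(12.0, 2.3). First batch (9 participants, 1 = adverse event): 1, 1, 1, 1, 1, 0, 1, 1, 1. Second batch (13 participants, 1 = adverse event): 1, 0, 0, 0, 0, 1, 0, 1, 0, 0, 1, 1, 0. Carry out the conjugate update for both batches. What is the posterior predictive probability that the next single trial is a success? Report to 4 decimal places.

The Beta prior is conjugate to a Binomial/Bernoulli likelihood; the update adds successes to α and failures to β.
After batch 1: Beta(12.0+8, 2.3+1) = Beta(20.0, 3.3).
After batch 2: Beta(20.0+5, 3.3+8) = Beta(25.0, 11.3).
For a single future Bernoulli trial, P(success | data) = α/(α+β) = 0.6887.

0.6887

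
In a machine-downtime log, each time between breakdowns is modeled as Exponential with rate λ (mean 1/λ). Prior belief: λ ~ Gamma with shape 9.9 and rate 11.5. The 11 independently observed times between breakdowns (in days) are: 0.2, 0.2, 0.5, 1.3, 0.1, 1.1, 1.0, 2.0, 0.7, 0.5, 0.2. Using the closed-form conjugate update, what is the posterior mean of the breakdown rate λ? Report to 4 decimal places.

With a Gamma(shape α, rate β) prior on the exponential rate λ, the posterior after n observations with total T = Σxᵢ is Gamma(α+n, β+T).
Sum of observations T = 7.8 days; n = 11.
Posterior: Gamma(9.9+11, 11.5+7.8) = Gamma(20.9, 19.3).
Posterior mean of λ = α/β = 20.9/19.3 = 1.0829.

1.0829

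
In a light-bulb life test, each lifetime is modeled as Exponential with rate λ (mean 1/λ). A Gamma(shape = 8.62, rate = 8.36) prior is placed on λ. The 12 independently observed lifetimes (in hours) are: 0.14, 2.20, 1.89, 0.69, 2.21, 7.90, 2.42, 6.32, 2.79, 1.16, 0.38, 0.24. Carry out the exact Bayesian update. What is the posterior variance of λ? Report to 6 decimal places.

With a Gamma(shape α, rate β) prior on the exponential rate λ, the posterior after n observations with total T = Σxᵢ is Gamma(α+n, β+T).
Sum of observations T = 28.34 hours; n = 12.
Posterior: Gamma(8.62+12, 8.36+28.34) = Gamma(20.62, 36.70).
Var = α/β² = 0.015309.

0.015309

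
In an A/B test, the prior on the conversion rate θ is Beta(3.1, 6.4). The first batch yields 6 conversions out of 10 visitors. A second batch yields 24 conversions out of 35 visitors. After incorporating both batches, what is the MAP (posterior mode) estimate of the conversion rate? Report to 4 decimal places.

0.6114

The Beta prior is conjugate to a Binomial/Bernoulli likelihood; the update adds successes to α and failures to β.
After batch 1: Beta(3.1+6, 6.4+4) = Beta(9.1, 10.4).
After batch 2: Beta(9.1+24, 10.4+11) = Beta(33.1, 21.4).
Mode of Beta(a,b) for a,b>1 is (a−1)/(a+b−2) = 32.1/52.5 = 0.6114.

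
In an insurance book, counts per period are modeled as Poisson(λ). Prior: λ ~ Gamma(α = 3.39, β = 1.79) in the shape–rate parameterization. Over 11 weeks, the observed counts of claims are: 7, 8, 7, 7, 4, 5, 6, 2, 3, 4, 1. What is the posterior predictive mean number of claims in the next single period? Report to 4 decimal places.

4.4871

With a Gamma(shape α, rate β) prior, the Poisson likelihood is conjugate: the posterior is Gamma(α + ΣXᵢ, β + n).
Sum of counts S = 54 over n = 11 weeks.
Posterior: Gamma(α+S, β+n) = Gamma(3.39+54, 1.79+11) = Gamma(57.39, 12.79).
The predictive distribution for one future period is NegBinom with mean α/β = 4.4871.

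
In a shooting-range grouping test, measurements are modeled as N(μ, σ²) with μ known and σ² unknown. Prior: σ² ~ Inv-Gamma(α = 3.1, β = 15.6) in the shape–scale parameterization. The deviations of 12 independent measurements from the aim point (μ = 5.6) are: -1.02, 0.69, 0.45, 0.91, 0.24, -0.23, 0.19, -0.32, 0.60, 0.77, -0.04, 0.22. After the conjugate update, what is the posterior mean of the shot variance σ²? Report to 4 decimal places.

2.1604

With known mean μ and an Inverse-Gamma(α, β) prior on σ², the Normal likelihood is conjugate: posterior is Inv-Gamma(α + n/2, β + Σ(xᵢ−μ)²/2).
Σ(xᵢ−μ)² = (-1.02)² + (0.69)² + (0.45)² + (0.91)² + (0.24)² + (-0.23)² + (0.19)² + (-0.32)² + (0.60)² + (0.77)² + (-0.04)² + (0.22)² = 3.7990.
Posterior: Inv-Gamma(3.1 + 12/2, 15.6 + 3.7990/2) = Inv-Gamma(9.10, 17.49950).
E[σ²|data] = β/(α−1) = 17.49950/8.10 = 2.1604.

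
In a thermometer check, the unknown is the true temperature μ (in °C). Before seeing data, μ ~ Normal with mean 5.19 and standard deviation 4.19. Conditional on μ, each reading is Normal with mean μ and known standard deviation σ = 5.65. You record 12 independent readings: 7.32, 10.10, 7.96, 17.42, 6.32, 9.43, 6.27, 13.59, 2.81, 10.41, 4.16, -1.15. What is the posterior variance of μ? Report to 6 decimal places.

For Normal data with known variance σ², a Normal(μ₀, σ₀²) prior on μ is conjugate. Posterior precision = 1/σ₀² + n/σ²; posterior mean is the precision-weighted average of μ₀ and x̄.
σ₀² = 4.19² = 17.5561, σ² = 5.65² = 31.9225; σ² + n·σ₀² = 31.9225 + 12·17.5561 = 242.5957.
Posterior precision = 1/σ₀² + n/σ² = 1/17.5561 + 12/31.9225 = (σ² + n·σ₀²)/(σ₀²σ²) = 242.5957/(17.5561·31.9225); posterior variance σₙ² = σ₀²σ²/(σ² + n·σ₀²) = 17.5561·31.9225/242.5957 = 2.310159.

2.310159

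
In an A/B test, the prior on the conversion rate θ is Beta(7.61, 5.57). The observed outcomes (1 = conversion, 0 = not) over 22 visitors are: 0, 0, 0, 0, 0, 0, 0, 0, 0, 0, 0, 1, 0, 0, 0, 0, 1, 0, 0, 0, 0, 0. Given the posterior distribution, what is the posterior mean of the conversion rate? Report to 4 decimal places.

The Beta prior is conjugate to a Binomial/Bernoulli likelihood; the update adds successes to α and failures to β.
Posterior: Beta(α+k, β+n−k) = Beta(7.61+2, 5.57+20) = Beta(9.61, 25.57).
Posterior mean = α/(α+β) = 9.61/35.18 = 0.2732.

0.2732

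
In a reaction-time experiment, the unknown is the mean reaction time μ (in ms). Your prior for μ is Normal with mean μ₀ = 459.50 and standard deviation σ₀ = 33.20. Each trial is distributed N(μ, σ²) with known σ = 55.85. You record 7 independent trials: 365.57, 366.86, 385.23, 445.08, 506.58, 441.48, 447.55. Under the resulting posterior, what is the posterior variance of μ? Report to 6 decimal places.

317.320050

For Normal data with known variance σ², a Normal(μ₀, σ₀²) prior on μ is conjugate. Posterior precision = 1/σ₀² + n/σ²; posterior mean is the precision-weighted average of μ₀ and x̄.
σ₀² = 33.20² = 1102.24, σ² = 55.85² = 3119.2225; σ² + n·σ₀² = 3119.2225 + 7·1102.24 = 10834.9025.
Posterior precision = 1/σ₀² + n/σ² = 1/1102.24 + 7/3119.2225 = (σ² + n·σ₀²)/(σ₀²σ²) = 10834.9025/(1102.24·3119.2225); posterior variance σₙ² = σ₀²σ²/(σ² + n·σ₀²) = 1102.24·3119.2225/10834.9025 = 317.320050.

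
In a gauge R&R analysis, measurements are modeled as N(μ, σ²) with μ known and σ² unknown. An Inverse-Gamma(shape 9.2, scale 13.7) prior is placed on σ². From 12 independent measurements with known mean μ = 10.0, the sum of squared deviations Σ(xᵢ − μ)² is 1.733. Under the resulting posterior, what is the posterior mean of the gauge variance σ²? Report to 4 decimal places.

With known mean μ and an Inverse-Gamma(α, β) prior on σ², the Normal likelihood is conjugate: posterior is Inv-Gamma(α + n/2, β + Σ(xᵢ−μ)²/2).
Posterior: Inv-Gamma(9.2 + 12/2, 13.7 + 1.733/2) = Inv-Gamma(15.20, 14.5665).
E[σ²|data] = β/(α−1) = 14.5665/14.20 = 1.0258.

1.0258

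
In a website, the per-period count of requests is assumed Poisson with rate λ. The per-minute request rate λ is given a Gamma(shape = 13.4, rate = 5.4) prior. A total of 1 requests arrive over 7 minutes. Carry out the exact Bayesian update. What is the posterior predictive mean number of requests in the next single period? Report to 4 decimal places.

With a Gamma(shape α, rate β) prior, the Poisson likelihood is conjugate: the posterior is Gamma(α + ΣXᵢ, β + n).
Posterior: Gamma(α+S, β+n) = Gamma(13.4+1, 5.4+7) = Gamma(14.4, 12.4).
The predictive distribution for one future period is NegBinom with mean α/β = 1.1613.

1.1613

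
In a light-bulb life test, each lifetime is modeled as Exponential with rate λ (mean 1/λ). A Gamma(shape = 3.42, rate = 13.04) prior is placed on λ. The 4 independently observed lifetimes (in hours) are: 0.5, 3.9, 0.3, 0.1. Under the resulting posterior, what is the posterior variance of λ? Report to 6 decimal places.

0.023314

With a Gamma(shape α, rate β) prior on the exponential rate λ, the posterior after n observations with total T = Σxᵢ is Gamma(α+n, β+T).
Sum of observations T = 4.8 hours; n = 4.
Posterior: Gamma(3.42+4, 13.04+4.8) = Gamma(7.42, 17.84).
Var = α/β² = 0.023314.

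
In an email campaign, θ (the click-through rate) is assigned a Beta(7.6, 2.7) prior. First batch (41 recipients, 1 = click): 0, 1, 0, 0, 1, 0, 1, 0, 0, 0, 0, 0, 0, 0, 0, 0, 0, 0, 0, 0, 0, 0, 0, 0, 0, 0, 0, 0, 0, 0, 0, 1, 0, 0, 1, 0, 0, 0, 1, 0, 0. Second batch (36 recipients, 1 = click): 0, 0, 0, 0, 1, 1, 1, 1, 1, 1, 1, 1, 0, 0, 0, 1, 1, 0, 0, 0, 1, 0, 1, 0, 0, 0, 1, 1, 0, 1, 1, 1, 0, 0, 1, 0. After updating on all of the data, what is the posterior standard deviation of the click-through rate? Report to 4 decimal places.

0.0511

The Beta prior is conjugate to a Binomial/Bernoulli likelihood; the update adds successes to α and failures to β.
After batch 1: Beta(7.6+6, 2.7+35) = Beta(13.6, 37.7).
After batch 2: Beta(13.6+18, 37.7+18) = Beta(31.6, 55.7).
Var = αβ/((α+β)²(α+β+1)) = 31.6·55.7/(87.3²·88.3) = 0.00261549; SD = √0.00261549 = 0.0511.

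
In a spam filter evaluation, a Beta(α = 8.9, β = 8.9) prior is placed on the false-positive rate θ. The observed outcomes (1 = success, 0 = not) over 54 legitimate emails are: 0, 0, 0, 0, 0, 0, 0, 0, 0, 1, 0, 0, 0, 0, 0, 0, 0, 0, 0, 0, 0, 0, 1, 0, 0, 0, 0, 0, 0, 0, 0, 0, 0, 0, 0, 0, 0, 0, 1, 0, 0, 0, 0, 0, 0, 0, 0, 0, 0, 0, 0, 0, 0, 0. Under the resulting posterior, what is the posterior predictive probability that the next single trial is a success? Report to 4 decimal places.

0.1657

The Beta prior is conjugate to a Binomial/Bernoulli likelihood; the update adds successes to α and failures to β.
Posterior: Beta(α+k, β+n−k) = Beta(8.9+3, 8.9+51) = Beta(11.9, 59.9).
For a single future Bernoulli trial, P(success | data) = α/(α+β) = 0.1657.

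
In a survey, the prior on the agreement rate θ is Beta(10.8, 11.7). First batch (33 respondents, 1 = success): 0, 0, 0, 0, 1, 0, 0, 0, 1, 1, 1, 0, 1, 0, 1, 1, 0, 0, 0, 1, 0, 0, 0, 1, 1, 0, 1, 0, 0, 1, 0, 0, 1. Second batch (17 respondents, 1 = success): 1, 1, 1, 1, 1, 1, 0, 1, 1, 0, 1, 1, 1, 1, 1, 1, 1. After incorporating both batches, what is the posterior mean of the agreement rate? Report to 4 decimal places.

0.5352

The Beta prior is conjugate to a Binomial/Bernoulli likelihood; the update adds successes to α and failures to β.
After batch 1: Beta(10.8+13, 11.7+20) = Beta(23.8, 31.7).
After batch 2: Beta(23.8+15, 31.7+2) = Beta(38.8, 33.7).
Posterior mean = α/(α+β) = 38.8/72.5 = 0.5352.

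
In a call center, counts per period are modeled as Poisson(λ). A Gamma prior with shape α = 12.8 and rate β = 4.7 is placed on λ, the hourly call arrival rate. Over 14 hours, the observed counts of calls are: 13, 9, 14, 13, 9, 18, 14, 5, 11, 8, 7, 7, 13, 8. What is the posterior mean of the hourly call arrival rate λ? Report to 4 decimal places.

With a Gamma(shape α, rate β) prior, the Poisson likelihood is conjugate: the posterior is Gamma(α + ΣXᵢ, β + n).
Sum of counts S = 149 over n = 14 hours.
Posterior: Gamma(α+S, β+n) = Gamma(12.8+149, 4.7+14) = Gamma(161.8, 18.7).
Posterior mean = α/β = 161.8/18.7 = 8.6524.

8.6524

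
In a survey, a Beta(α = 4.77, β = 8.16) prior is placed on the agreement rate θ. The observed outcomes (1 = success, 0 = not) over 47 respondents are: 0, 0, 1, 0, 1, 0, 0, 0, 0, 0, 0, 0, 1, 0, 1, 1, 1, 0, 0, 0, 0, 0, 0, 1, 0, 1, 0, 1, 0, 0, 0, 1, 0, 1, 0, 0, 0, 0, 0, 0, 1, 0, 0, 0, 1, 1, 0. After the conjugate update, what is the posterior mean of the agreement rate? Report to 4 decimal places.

The Beta prior is conjugate to a Binomial/Bernoulli likelihood; the update adds successes to α and failures to β.
Posterior: Beta(α+k, β+n−k) = Beta(4.77+14, 8.16+33) = Beta(18.77, 41.16).
Posterior mean = α/(α+β) = 18.77/59.93 = 0.3132.

0.3132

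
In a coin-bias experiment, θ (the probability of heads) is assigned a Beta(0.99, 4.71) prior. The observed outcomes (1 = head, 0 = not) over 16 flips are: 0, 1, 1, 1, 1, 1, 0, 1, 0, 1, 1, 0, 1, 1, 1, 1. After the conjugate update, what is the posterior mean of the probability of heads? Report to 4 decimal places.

The Beta prior is conjugate to a Binomial/Bernoulli likelihood; the update adds successes to α and failures to β.
Posterior: Beta(α+k, β+n−k) = Beta(0.99+12, 4.71+4) = Beta(12.99, 8.71).
Posterior mean = α/(α+β) = 12.99/21.70 = 0.5986.

0.5986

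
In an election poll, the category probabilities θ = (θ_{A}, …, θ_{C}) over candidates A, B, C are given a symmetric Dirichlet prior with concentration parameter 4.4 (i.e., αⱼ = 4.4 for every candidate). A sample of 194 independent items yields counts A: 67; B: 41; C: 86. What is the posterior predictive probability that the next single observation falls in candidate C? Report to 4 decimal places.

0.4363

The Dirichlet prior is conjugate to the Multinomial likelihood: each posterior αⱼ = prior αⱼ + observed count nⱼ.
Posterior concentration: (71.4, 45.4, 90.4), total = 207.2.
P(next = C | data) = α_{C}/Σα = 0.4363.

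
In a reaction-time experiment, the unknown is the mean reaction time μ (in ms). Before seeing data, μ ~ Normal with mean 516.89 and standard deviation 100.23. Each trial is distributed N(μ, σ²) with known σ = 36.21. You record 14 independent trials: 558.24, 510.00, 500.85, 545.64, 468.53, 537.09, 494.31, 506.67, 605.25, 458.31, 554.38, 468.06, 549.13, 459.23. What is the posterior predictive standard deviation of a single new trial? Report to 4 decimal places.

37.4694

For Normal data with known variance σ², a Normal(μ₀, σ₀²) prior on μ is conjugate. Posterior precision = 1/σ₀² + n/σ²; posterior mean is the precision-weighted average of μ₀ and x̄.
σ₀² = 100.23² = 10046.0529, σ² = 36.21² = 1311.1641; σ² + n·σ₀² = 1311.1641 + 14·10046.0529 = 141955.9047.
Posterior precision = 1/σ₀² + n/σ² = 1/10046.0529 + 14/1311.1641 = (σ² + n·σ₀²)/(σ₀²σ²) = 141955.9047/(10046.0529·1311.1641); posterior variance σₙ² = σ₀²σ²/(σ² + n·σ₀²) = 10046.0529·1311.1641/141955.9047 = 92.789546.
Predictive variance for one new observation = σₙ² + σ² = 10046.0529·1311.1641/141955.9047 + 1311.1641 = σ²·(σ₀² + 141955.9047)/141955.9047 = 1311.1641·152001.9576/141955.9047 = 1403.953646; SD = √(1311.1641·152001.9576/141955.9047) = 37.4694.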